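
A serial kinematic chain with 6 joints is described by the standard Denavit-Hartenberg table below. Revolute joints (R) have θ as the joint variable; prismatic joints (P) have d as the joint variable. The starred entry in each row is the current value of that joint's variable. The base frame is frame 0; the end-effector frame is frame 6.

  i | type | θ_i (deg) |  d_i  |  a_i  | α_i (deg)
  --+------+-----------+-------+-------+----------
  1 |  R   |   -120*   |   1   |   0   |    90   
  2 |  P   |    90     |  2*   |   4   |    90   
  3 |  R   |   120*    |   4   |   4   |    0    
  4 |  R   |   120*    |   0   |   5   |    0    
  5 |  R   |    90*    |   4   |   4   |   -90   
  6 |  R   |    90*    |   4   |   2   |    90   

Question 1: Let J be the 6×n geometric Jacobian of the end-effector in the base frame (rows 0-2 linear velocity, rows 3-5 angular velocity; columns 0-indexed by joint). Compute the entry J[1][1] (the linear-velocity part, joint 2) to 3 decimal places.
prismatic axis z_1 = (-0.8660,0.5000,0.0000)
J_v[:, 1] = z_1; J_ω[:, 1] = (0,0,0)
entry J[1][1] = 0.5000

0.500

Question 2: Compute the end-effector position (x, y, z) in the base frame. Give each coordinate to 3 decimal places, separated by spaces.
-5.250 -3.897 5.964

after link 1: o_1 = (0.0000, 0.0000, 1.0000)
after link 2: o_2 = (-1.7321, 1.0000, 5.0000)
after link 3: o_3 = (-6.7321, -0.7321, 3.0000)
after link 4: o_4 = (-2.9821, -2.8971, 0.5000)
after link 5: o_5 = (-3.2500, -7.3612, 3.9641)
after link 6: o_6 = (-5.2500, -3.8971, 5.9641)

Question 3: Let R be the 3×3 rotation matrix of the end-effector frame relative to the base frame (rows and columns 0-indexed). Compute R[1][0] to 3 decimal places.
End-effector x-axis (col 0 of R) = (0.5000,0.8660,0.0000)
R[1][0] = 0.8660

0.866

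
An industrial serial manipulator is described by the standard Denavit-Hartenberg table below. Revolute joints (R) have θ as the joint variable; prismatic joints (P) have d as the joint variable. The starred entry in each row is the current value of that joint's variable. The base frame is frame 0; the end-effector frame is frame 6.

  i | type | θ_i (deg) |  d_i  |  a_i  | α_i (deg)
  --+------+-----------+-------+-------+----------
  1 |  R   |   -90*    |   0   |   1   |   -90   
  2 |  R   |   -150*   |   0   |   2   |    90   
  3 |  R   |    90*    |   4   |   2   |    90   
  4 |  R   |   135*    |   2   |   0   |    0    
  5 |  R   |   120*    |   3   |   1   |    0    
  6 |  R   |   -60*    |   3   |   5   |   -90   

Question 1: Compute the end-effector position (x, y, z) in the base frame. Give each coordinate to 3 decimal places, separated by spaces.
-3.088 8.530 3.493

after link 1: o_1 = (0.0000, -1.0000, 0.0000)
after link 2: o_2 = (-0.0000, 0.7321, 1.0000)
after link 3: o_3 = (2.0000, 2.7321, -2.4641)
after link 4: o_4 = (2.0000, 4.4641, -1.4641)
after link 5: o_5 = (1.7412, 6.5792, 0.8724)
after link 6: o_6 = (-3.0884, 8.5302, 3.4931)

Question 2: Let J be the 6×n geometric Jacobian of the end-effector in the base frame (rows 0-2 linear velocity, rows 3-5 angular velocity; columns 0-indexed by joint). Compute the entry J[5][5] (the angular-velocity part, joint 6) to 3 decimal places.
axis z_5 = (-0.0000,0.8660,0.5000); lever o_n−o_5 = (-4.8296,1.9510,2.6207)
cross product → J_v[:, 5] = (1.2941,-2.4148,4.1826)
J_ω[:, 5] = z_5
entry J[5][5] = 0.5000

0.500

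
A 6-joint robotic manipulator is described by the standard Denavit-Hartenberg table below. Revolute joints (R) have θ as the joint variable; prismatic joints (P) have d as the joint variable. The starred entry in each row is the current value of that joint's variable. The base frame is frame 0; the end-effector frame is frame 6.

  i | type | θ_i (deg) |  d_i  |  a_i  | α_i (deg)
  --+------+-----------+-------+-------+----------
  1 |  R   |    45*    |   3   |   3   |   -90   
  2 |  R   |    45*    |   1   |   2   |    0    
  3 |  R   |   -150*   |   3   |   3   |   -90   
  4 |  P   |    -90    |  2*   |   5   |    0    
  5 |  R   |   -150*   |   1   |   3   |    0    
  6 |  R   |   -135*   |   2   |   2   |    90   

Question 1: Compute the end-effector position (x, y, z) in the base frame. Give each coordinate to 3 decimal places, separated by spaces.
1.015 10.801 6.195

after link 1: o_1 = (2.1213, 2.1213, 3.0000)
after link 2: o_2 = (2.4142, 3.8284, 1.5858)
after link 3: o_3 = (-0.2561, 5.4007, 4.4836)
after link 4: o_4 = (-2.4257, 10.3023, 5.0012)
after link 5: o_5 = (0.3690, 9.4227, 3.8111)
after link 6: o_6 = (1.0154, 10.8012, 6.1948)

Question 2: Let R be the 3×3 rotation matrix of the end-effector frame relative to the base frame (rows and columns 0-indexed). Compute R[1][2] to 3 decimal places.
0.730

End-effector z-axis (col 2 of R) = (-0.6356,0.7304,-0.2500)
R[1][2] = 0.7304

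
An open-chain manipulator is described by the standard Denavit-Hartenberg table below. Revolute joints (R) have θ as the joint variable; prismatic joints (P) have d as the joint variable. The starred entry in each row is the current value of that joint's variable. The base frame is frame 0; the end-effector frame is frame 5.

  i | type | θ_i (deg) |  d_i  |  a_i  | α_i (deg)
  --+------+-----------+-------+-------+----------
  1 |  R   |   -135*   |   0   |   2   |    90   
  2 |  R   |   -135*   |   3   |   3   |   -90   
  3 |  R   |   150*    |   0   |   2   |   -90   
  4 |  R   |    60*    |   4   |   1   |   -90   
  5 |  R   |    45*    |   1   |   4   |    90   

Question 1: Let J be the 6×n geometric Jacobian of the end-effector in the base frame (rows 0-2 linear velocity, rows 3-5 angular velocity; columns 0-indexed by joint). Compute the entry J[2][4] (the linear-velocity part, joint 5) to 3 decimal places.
axis z_4 = (0.3188,0.9312,-0.1768); lever o_n−o_4 = (3.8703,0.0186,1.4213)
cross product → J_v[:, 4] = (1.3268,-1.1373,-3.5981)
J_ω[:, 4] = z_4
entry J[2][4] = -3.5981

-3.598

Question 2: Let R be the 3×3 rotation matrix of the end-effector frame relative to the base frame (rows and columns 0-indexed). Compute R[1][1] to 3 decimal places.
End-effector y-axis (col 1 of R) = (0.3188,0.9312,-0.1768)
R[1][1] = 0.9312

0.931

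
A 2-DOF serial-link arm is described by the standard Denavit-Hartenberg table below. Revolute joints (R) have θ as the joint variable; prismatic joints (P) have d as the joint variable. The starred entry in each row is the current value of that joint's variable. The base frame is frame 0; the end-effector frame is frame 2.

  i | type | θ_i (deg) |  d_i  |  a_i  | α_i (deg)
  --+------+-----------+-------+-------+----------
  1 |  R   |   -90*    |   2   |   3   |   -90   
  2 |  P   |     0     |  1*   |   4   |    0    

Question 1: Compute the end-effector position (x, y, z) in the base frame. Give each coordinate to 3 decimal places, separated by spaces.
after link 1: o_1 = (0.0000, -3.0000, 2.0000)
after link 2: o_2 = (1.0000, -7.0000, 2.0000)

1.000 -7.000 2.000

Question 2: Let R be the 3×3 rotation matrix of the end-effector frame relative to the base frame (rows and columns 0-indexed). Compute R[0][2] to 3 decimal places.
End-effector z-axis (col 2 of R) = (1.0000,0.0000,0.0000)
R[0][2] = 1.0000

1.000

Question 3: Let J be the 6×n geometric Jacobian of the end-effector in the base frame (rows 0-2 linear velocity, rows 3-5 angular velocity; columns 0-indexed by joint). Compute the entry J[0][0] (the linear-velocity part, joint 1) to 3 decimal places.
7.000

axis z_0 = ẑ; lever o_n−o_0 = (1.0000,-7.0000,2.0000)
cross product → J_v[:, 0] = (7.0000,1.0000,-0.0000)
J_ω[:, 0] = z_0
entry J[0][0] = 7.0000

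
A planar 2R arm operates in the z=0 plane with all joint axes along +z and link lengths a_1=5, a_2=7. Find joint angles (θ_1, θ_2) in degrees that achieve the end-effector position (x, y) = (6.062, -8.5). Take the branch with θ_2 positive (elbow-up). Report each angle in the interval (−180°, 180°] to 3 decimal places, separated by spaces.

-90.002 60.002

cos θ_2 = (108.9978−5²−7²)/(2·5·7) = 0.5000; θ_2 = 60.0020° (elbow-up)
β = atan2(-8.5000,6.0620) = -54.5044°; ψ = atan2(6.0623,8.4998) = 35.4976°
θ_1 = β − ψ = -90.0020°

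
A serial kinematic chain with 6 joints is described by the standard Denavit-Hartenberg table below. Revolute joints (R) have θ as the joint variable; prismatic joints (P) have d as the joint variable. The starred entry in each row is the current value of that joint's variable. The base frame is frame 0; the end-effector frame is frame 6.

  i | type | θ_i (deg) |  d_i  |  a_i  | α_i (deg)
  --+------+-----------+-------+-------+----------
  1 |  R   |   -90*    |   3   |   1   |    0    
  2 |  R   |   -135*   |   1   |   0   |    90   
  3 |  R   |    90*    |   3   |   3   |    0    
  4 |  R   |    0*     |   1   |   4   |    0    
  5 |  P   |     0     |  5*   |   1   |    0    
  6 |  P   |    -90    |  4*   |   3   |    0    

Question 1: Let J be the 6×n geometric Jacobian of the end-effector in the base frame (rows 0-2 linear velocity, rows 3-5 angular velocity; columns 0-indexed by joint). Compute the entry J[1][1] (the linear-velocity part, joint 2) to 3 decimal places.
axis z_1 = (0.0000,0.0000,1.0000); lever o_n−o_1 = (7.0711,11.3137,9.0000)
cross product → J_v[:, 1] = (-11.3137,7.0711,0.0000)
J_ω[:, 1] = z_1
entry J[1][1] = 7.0711

7.071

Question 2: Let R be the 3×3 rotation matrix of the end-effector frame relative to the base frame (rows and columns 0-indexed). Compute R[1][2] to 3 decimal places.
End-effector z-axis (col 2 of R) = (0.7071,0.7071,0.0000)
R[1][2] = 0.7071

0.707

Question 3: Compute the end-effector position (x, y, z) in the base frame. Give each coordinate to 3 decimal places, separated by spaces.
after link 1: o_1 = (0.0000, -1.0000, 3.0000)
after link 2: o_2 = (0.0000, -1.0000, 4.0000)
after link 3: o_3 = (2.1213, 1.1213, 7.0000)
after link 4: o_4 = (2.8284, 1.8284, 11.0000)
after link 5: o_5 = (6.3640, 5.3640, 12.0000)
after link 6: o_6 = (7.0711, 10.3137, 12.0000)

7.071 10.314 12.000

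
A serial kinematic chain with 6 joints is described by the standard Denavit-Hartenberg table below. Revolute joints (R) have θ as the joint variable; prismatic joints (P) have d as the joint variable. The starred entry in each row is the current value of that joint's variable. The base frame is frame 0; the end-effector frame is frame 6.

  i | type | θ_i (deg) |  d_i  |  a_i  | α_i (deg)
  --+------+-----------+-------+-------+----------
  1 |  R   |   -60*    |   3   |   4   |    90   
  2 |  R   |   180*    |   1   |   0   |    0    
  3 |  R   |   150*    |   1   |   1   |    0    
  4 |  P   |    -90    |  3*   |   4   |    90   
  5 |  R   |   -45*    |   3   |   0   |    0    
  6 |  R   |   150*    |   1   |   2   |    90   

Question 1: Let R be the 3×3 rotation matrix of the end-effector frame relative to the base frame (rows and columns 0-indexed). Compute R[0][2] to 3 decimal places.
End-effector z-axis (col 2 of R) = (-0.4656,0.2888,-0.8365)
R[0][2] = -0.4656

-0.466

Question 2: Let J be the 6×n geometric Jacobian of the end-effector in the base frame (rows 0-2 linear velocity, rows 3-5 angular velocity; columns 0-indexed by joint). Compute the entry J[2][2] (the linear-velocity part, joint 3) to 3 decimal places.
axis z_2 = (-0.8660,-0.5000,0.0000); lever o_n−o_2 = (-7.3068,0.7920,-1.5158)
cross product → J_v[:, 2] = (0.7579,-1.3127,-4.3393)
J_ω[:, 2] = z_2
entry J[2][2] = -4.3393

-4.339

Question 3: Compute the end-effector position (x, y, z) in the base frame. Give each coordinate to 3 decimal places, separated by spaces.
after link 1: o_1 = (2.0000, -3.4641, 3.0000)
after link 2: o_2 = (1.1340, -3.9641, 3.0000)
after link 3: o_3 = (0.7010, -5.2141, 2.5000)
after link 4: o_4 = (-2.8971, -4.9821, -0.9641)
after link 5: o_5 = (-4.1962, -2.7321, 0.5359)
after link 6: o_6 = (-6.1728, -3.1721, 1.4842)

-6.173 -3.172 1.484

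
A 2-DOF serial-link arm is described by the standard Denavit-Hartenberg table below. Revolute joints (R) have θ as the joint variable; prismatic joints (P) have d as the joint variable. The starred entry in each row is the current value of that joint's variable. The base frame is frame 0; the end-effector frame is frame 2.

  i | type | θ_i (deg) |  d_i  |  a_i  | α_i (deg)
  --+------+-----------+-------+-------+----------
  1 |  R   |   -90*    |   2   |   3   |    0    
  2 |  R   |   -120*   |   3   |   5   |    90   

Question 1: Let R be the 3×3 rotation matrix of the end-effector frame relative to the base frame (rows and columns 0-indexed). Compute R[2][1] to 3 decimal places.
End-effector y-axis (col 1 of R) = (-0.0000,-0.0000,1.0000)
R[2][1] = 1.0000

1.000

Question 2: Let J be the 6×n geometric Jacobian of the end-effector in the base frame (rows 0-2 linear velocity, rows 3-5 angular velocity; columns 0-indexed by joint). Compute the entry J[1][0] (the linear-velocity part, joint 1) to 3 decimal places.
-4.330

axis z_0 = ẑ; lever o_n−o_0 = (-4.3301,-0.5000,5.0000)
cross product → J_v[:, 0] = (0.5000,-4.3301,0.0000)
J_ω[:, 0] = z_0
entry J[1][0] = -4.3301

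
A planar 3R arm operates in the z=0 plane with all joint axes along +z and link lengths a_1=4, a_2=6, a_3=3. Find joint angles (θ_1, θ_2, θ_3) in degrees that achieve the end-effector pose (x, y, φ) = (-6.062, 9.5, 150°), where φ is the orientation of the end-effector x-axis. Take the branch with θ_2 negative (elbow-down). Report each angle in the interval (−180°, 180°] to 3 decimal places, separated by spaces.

wrist centre = target − a_3·(cos φ, sin φ) = (-3.4639, 8.0000)
cos θ_2 = (75.9988−4²−6²)/(2·4·6) = 0.5000; θ_2 = -60.0017° (elbow-down)
β = atan2(8.0000,-3.4639) = 113.4122°; ψ = atan2(-5.1962,6.9998) = -36.5878°
θ_1 = β − ψ = 150.0000°
θ_3 = φ − θ_1 − θ_2 = 60.0017° (wrapped to (-180°,180°])

150.000 -60.002 60.002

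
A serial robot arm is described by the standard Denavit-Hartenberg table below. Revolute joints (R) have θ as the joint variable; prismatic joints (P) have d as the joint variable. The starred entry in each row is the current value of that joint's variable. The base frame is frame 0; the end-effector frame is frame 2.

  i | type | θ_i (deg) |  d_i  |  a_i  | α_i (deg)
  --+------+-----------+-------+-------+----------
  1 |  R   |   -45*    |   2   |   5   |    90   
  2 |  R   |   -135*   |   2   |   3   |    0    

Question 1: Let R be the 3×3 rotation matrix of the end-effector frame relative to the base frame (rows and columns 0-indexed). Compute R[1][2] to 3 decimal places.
End-effector z-axis (col 2 of R) = (-0.7071,-0.7071,0.0000)
R[1][2] = -0.7071

-0.707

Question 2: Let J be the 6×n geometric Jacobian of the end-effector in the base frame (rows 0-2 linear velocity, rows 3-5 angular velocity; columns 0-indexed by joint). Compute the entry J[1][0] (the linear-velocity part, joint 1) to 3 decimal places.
0.621

axis z_0 = ẑ; lever o_n−o_0 = (0.6213,-3.4497,-0.1213)
cross product → J_v[:, 0] = (3.4497,0.6213,-0.0000)
J_ω[:, 0] = z_0
entry J[1][0] = 0.6213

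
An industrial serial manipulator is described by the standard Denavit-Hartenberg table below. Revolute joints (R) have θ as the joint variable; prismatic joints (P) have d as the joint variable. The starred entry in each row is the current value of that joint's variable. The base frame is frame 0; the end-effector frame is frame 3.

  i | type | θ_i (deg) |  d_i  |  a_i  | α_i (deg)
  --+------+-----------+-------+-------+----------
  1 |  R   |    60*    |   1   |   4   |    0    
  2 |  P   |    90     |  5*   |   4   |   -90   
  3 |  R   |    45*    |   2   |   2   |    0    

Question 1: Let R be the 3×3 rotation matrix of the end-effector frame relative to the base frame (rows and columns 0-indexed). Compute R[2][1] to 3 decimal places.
End-effector y-axis (col 1 of R) = (0.6124,-0.3536,-0.7071)
R[2][1] = -0.7071

-0.707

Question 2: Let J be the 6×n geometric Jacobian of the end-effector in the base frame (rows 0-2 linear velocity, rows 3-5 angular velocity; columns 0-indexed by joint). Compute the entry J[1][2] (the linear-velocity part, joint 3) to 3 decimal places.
axis z_2 = (-0.5000,-0.8660,0.0000); lever o_n−o_2 = (-2.2247,-1.0249,-1.4142)
cross product → J_v[:, 2] = (1.2247,-0.7071,-1.4142)
J_ω[:, 2] = z_2
entry J[1][2] = -0.7071

-0.707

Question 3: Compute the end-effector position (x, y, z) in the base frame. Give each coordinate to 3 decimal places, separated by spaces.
after link 1: o_1 = (2.0000, 3.4641, 1.0000)
after link 2: o_2 = (-1.4641, 5.4641, 6.0000)
after link 3: o_3 = (-3.6888, 4.4392, 4.5858)

-3.689 4.439 4.586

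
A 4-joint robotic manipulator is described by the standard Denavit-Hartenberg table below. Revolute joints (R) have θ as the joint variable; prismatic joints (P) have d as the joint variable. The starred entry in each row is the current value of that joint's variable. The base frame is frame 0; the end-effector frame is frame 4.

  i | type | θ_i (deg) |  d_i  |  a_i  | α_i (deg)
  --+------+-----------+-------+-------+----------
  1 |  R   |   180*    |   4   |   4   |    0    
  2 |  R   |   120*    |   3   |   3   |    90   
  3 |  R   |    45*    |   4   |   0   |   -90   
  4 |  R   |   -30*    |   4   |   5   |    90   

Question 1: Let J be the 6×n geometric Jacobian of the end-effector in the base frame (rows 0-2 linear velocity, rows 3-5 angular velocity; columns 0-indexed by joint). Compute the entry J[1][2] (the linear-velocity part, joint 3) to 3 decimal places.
axis z_2 = (-0.8660,-0.5000,0.0000); lever o_n−o_2 = (-5.5124,-3.4522,5.8903)
cross product → J_v[:, 2] = (-2.9451,5.1011,0.2334)
J_ω[:, 2] = z_2
entry J[1][2] = 5.1011

5.101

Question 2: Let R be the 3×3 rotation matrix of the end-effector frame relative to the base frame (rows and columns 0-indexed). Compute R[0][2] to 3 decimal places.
End-effector z-axis (col 2 of R) = (-0.9268,-0.1268,-0.3536)
R[0][2] = -0.9268

-0.927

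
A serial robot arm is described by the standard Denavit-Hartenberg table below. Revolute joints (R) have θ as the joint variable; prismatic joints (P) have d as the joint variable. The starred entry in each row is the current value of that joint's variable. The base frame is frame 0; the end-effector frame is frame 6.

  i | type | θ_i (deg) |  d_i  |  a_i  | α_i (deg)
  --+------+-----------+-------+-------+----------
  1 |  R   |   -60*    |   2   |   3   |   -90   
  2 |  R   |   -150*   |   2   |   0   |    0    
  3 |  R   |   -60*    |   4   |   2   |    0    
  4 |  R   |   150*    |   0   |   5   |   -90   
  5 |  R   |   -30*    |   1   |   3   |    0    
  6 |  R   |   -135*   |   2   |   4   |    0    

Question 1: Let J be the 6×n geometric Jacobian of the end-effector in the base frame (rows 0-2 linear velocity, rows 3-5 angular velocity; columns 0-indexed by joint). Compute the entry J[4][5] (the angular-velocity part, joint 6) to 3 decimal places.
-0.750

axis z_5 = (0.4330,-0.7500,-0.5000); lever o_n−o_5 = (0.7967,0.6907,-4.3461)
cross product → J_v[:, 5] = (3.6049,1.4836,0.8966)
J_ω[:, 5] = z_5
entry J[4][5] = -0.7500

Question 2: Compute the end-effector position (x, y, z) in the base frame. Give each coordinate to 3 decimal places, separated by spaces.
10.258 -0.697 2.734

after link 1: o_1 = (1.5000, -2.5981, 2.0000)
after link 2: o_2 = (3.2321, -1.5981, 2.0000)
after link 3: o_3 = (5.8301, 1.9019, 1.0000)
after link 4: o_4 = (7.0801, -0.2631, 5.3301)
after link 5: o_5 = (9.4617, -1.3881, 7.0801)
after link 6: o_6 = (10.2584, -0.6975, 2.7341)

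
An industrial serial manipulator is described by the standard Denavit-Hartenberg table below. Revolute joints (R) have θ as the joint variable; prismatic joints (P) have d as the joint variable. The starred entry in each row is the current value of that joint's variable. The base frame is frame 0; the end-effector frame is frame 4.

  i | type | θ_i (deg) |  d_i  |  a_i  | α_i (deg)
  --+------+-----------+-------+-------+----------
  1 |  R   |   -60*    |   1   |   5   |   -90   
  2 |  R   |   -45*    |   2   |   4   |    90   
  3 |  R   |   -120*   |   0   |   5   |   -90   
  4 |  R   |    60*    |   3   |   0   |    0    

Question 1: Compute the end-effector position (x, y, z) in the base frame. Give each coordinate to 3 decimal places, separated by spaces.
0.632 -8.755 3.898

after link 1: o_1 = (2.5000, -4.3301, 1.0000)
after link 2: o_2 = (5.6463, -5.7796, 3.8284)
after link 3: o_3 = (1.0124, -6.4137, 2.0607)
after link 4: o_4 = (0.6319, -8.7547, 3.8978)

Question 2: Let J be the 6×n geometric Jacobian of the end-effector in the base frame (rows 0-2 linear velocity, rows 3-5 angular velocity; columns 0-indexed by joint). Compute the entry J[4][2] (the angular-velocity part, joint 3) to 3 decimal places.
0.612

axis z_2 = (-0.3536,0.6124,0.7071); lever o_n−o_2 = (-5.0144,-2.9751,0.0694)
cross product → J_v[:, 2] = (2.1462,-3.5212,4.1225)
J_ω[:, 2] = z_2
entry J[4][2] = 0.6124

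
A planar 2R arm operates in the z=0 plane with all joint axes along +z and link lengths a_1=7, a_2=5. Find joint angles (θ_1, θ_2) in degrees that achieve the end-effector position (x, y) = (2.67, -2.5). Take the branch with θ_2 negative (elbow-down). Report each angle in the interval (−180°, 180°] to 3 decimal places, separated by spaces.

0.002 -149.999

cos θ_2 = (13.3789−7²−5²)/(2·7·5) = -0.8660; θ_2 = -149.9989° (elbow-down)
β = atan2(-2.5000,2.6700) = -43.1167°; ψ = atan2(-2.5001,2.6699) = -43.1185°
θ_1 = β − ψ = 0.0018°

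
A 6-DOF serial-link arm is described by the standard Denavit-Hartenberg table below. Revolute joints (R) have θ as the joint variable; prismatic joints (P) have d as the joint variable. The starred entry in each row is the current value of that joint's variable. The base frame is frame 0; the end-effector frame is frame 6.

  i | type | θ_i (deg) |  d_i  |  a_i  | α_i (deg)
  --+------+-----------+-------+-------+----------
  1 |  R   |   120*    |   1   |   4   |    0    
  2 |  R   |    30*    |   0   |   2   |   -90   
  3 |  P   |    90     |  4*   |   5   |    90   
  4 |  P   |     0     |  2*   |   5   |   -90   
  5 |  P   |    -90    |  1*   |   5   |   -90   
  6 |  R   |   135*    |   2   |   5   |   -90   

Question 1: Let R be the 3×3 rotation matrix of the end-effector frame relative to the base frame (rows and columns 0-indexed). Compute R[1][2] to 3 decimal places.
-0.966

End-effector z-axis (col 2 of R) = (0.2588,-0.9659,0.0000)
R[1][2] = -0.9659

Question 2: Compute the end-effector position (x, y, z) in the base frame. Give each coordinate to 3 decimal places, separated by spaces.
after link 1: o_1 = (-2.0000, 3.4641, 1.0000)
after link 2: o_2 = (-3.7321, 4.4641, 1.0000)
after link 3: o_3 = (-5.7321, 1.0000, -4.0000)
after link 4: o_4 = (-7.4641, 2.0000, -9.0000)
after link 5: o_5 = (-12.2942, 3.6340, -9.0000)
after link 6: o_6 = (-7.4646, 4.9281, -11.0000)

-7.465 4.928 -11.000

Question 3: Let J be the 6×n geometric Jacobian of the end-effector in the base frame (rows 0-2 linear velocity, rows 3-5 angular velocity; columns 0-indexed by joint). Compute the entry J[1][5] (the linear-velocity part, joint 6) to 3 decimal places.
axis z_5 = (-0.0000,-0.0000,-1.0000); lever o_n−o_5 = (4.8296,1.2941,-2.0000)
cross product → J_v[:, 5] = (1.2941,-4.8296,0.0000)
J_ω[:, 5] = z_5
entry J[1][5] = -4.8296

-4.830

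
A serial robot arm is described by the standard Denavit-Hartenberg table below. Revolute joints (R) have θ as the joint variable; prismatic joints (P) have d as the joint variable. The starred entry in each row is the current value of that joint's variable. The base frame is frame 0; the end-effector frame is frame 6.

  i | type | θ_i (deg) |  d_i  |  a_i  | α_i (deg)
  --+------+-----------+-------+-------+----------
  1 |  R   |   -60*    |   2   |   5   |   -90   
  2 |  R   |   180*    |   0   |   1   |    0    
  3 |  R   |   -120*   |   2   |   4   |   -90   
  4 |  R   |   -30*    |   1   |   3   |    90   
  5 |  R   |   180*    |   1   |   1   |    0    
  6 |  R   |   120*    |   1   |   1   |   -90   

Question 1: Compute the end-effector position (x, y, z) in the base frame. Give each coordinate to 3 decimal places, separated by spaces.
7.548 -3.109 -2.540

after link 1: o_1 = (2.5000, -4.3301, 2.0000)
after link 2: o_2 = (2.0000, -3.4641, 2.0000)
after link 3: o_3 = (4.7321, -4.1962, -1.4641)
after link 4: o_4 = (6.2476, -3.8212, -4.2141)
after link 5: o_5 = (6.2231, -3.0466, -3.0311)
after link 6: o_6 = (7.5478, -3.1091, -2.5401)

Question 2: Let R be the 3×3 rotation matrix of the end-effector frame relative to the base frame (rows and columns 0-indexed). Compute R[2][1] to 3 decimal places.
-0.433

End-effector y-axis (col 1 of R) = (-0.6250,-0.6495,-0.4330)
R[2][1] = -0.4330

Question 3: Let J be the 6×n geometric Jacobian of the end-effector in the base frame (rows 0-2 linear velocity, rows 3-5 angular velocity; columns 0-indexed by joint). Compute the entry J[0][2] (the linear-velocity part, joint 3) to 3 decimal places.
axis z_2 = (0.8660,0.5000,0.0000); lever o_n−o_2 = (5.5478,0.3550,-4.5401)
cross product → J_v[:, 2] = (-2.2700,3.9318,-2.4665)
J_ω[:, 2] = z_2
entry J[0][2] = -2.2700

-2.270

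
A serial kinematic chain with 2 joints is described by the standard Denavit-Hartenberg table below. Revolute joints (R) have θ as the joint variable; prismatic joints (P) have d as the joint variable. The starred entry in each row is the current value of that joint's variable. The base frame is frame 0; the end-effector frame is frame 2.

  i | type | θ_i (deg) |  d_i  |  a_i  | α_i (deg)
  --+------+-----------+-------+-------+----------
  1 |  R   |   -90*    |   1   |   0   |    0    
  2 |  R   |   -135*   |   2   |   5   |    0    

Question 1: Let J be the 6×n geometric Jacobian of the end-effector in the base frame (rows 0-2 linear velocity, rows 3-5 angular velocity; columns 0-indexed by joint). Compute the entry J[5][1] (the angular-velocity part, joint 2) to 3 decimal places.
1.000

axis z_1 = (0.0000,0.0000,1.0000); lever o_n−o_1 = (-3.5355,3.5355,2.0000)
cross product → J_v[:, 1] = (-3.5355,-3.5355,0.0000)
J_ω[:, 1] = z_1
entry J[5][1] = 1.0000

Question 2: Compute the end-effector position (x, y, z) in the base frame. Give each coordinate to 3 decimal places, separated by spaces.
-3.536 3.536 3.000

after link 1: o_1 = (0.0000, 0.0000, 1.0000)
after link 2: o_2 = (-3.5355, 3.5355, 3.0000)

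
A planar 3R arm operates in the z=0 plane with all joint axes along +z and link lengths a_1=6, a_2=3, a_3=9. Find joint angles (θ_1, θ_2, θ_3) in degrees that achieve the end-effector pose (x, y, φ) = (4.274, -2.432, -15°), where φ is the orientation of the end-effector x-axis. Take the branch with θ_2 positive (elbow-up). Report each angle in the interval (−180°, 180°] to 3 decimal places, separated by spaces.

wrist centre = target − a_3·(cos φ, sin φ) = (-4.4193, -0.1026)
cos θ_2 = (19.5410−6²−3²)/(2·6·3) = -0.7072; θ_2 = 135.0070° (elbow-up)
β = atan2(-0.1026,-4.4193) = -178.6697°; ψ = atan2(2.1211,3.8784) = 28.6737°
θ_1 = β − ψ = -207.3434°
θ_3 = φ − θ_1 − θ_2 = 57.3364° (wrapped to (-180°,180°])

152.657 135.007 57.336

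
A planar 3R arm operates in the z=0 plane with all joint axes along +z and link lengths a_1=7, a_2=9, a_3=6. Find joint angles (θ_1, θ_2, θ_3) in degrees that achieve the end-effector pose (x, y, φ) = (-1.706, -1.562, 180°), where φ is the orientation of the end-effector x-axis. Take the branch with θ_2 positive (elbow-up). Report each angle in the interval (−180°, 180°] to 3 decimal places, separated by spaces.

-120.002 150.002 149.999

wrist centre = target − a_3·(cos φ, sin φ) = (4.2940, -1.5620)
cos θ_2 = (20.8783−7²−9²)/(2·7·9) = -0.8660; θ_2 = 150.0023° (elbow-up)
β = atan2(-1.5620,4.2940) = -19.9895°; ψ = atan2(4.4997,-0.7944) = 100.0123°
θ_1 = β − ψ = -120.0018°
θ_3 = φ − θ_1 − θ_2 = 149.9995° (wrapped to (-180°,180°])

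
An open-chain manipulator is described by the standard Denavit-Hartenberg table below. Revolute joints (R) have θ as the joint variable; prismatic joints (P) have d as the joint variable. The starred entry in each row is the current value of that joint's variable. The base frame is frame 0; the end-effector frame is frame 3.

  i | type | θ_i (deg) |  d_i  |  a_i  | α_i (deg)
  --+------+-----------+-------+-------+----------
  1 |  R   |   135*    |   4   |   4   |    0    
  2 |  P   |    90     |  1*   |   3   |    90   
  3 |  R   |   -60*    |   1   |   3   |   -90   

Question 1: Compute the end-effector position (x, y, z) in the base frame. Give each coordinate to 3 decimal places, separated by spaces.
after link 1: o_1 = (-2.8284, 2.8284, 4.0000)
after link 2: o_2 = (-4.9497, 0.7071, 5.0000)
after link 3: o_3 = (-6.7175, 0.3536, 2.4019)

-6.718 0.354 2.402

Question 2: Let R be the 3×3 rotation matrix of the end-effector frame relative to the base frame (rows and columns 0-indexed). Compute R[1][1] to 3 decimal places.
End-effector y-axis (col 1 of R) = (0.7071,-0.7071,-0.0000)
R[1][1] = -0.7071

-0.707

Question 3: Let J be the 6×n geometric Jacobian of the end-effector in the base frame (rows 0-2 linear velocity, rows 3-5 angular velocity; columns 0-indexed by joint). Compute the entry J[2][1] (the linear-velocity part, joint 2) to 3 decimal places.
1.000

prismatic axis z_1 = (0.0000,0.0000,1.0000)
J_v[:, 1] = z_1; J_ω[:, 1] = (0,0,0)
entry J[2][1] = 1.0000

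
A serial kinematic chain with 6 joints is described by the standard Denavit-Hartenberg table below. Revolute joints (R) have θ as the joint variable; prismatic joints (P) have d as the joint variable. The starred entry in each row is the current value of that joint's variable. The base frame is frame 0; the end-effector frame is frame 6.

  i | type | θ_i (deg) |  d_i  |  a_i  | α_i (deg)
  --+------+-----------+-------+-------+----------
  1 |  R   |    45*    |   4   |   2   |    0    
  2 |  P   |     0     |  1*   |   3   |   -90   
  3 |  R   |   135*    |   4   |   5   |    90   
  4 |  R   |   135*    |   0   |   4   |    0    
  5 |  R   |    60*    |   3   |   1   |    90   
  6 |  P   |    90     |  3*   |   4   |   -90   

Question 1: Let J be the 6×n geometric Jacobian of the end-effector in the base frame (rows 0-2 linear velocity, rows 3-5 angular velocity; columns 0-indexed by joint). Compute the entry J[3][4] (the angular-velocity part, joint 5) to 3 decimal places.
axis z_4 = (0.5000,0.5000,-0.7071); lever o_n−o_4 = (2.5052,6.2372,-3.7177)
cross product → J_v[:, 4] = (2.5515,0.0874,1.8660)
J_ω[:, 4] = z_4
entry J[3][4] = 0.5000

0.500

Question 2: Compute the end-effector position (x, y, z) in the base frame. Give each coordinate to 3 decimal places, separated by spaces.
after link 1: o_1 = (1.4142, 1.4142, 4.0000)
after link 2: o_2 = (3.5355, 3.5355, 5.0000)
after link 3: o_3 = (-1.7929, 3.8640, 1.4645)
after link 4: o_4 = (-2.3787, 7.2782, 3.4645)
after link 5: o_5 = (-0.2127, 9.0781, 2.0262)
after link 6: o_6 = (0.1265, 13.5154, -0.2532)

0.126 13.515 -0.253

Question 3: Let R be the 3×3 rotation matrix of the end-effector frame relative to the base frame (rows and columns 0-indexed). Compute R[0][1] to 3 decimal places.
End-effector y-axis (col 1 of R) = (0.5536,-0.8124,-0.1830)
R[0][1] = 0.5536

0.554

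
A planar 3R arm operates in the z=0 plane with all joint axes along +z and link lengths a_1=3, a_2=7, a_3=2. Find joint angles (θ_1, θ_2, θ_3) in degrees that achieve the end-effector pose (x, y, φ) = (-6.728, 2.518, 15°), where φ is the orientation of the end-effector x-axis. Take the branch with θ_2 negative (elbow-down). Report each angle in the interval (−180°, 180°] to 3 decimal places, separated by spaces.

wrist centre = target − a_3·(cos φ, sin φ) = (-8.6599, 2.0004)
cos θ_2 = (78.9945−3²−7²)/(2·3·7) = 0.4999; θ_2 = -60.0087° (elbow-down)
β = atan2(2.0004,-8.6599) = 166.9932°; ψ = atan2(-6.0627,6.4991) = -43.0105°
θ_1 = β − ψ = 210.0037°
θ_3 = φ − θ_1 − θ_2 = -134.9950° (wrapped to (-180°,180°])

-149.996 -60.009 -134.995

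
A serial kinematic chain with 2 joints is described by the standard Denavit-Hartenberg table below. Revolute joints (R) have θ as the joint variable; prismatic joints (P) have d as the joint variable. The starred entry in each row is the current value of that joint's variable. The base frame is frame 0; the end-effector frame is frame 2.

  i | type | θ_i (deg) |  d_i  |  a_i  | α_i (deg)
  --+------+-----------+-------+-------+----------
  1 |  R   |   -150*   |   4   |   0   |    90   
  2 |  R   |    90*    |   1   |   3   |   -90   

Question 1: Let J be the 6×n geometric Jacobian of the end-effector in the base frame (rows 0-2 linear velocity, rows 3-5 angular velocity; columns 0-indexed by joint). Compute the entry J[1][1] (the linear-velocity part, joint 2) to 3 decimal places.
axis z_1 = (-0.5000,0.8660,0.0000); lever o_n−o_1 = (-0.5000,0.8660,3.0000)
cross product → J_v[:, 1] = (2.5981,1.5000,0.0000)
J_ω[:, 1] = z_1
entry J[1][1] = 1.5000

1.500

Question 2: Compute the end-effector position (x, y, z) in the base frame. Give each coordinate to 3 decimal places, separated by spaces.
-0.500 0.866 7.000

after link 1: o_1 = (0.0000, 0.0000, 4.0000)
after link 2: o_2 = (-0.5000, 0.8660, 7.0000)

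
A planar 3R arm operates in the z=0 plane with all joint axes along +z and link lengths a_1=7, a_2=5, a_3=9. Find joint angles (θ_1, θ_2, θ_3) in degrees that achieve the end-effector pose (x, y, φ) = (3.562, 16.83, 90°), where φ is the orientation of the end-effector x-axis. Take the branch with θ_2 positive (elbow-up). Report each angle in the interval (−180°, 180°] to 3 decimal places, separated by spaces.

30.000 90.003 -30.002

wrist centre = target − a_3·(cos φ, sin φ) = (3.5620, 7.8300)
cos θ_2 = (73.9967−7²−5²)/(2·7·5) = -0.0000; θ_2 = 90.0027° (elbow-up)
β = atan2(7.8300,3.5620) = 65.5384°; ψ = atan2(5.0000,6.9998) = 35.5386°
θ_1 = β − ψ = 29.9998°
θ_3 = φ − θ_1 − θ_2 = -30.0025° (wrapped to (-180°,180°])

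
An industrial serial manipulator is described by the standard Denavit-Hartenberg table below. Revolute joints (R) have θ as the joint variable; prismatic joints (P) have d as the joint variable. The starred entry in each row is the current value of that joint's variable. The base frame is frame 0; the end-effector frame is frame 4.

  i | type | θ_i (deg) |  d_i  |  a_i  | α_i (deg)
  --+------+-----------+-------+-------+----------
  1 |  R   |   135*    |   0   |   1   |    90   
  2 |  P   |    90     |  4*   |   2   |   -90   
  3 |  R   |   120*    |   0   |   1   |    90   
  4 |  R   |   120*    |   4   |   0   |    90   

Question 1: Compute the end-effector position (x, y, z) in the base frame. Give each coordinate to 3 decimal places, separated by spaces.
after link 1: o_1 = (-0.7071, 0.7071, 0.0000)
after link 2: o_2 = (2.1213, 3.5355, 2.0000)
after link 3: o_3 = (1.5089, 2.9232, 1.5000)
after link 4: o_4 = (0.0947, 1.5089, 4.9641)

0.095 1.509 4.964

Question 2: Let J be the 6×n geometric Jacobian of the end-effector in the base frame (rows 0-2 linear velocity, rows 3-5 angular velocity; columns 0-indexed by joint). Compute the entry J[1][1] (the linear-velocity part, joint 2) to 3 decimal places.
prismatic axis z_1 = (0.7071,0.7071,0.0000)
J_v[:, 1] = z_1; J_ω[:, 1] = (0,0,0)
entry J[1][1] = 0.7071

0.707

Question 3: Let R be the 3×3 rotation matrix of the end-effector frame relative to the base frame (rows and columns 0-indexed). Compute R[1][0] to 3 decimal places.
End-effector x-axis (col 0 of R) = (0.9186,-0.3062,0.2500)
R[1][0] = -0.3062

-0.306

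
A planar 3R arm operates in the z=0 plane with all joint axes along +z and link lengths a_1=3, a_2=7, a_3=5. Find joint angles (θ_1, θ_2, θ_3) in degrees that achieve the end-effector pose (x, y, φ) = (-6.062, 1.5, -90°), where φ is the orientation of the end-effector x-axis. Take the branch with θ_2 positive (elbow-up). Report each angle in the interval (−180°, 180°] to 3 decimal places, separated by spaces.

89.997 60.003 120.000

wrist centre = target − a_3·(cos φ, sin φ) = (-6.0620, 6.5000)
cos θ_2 = (78.9978−3²−7²)/(2·3·7) = 0.4999; θ_2 = 60.0034° (elbow-up)
β = atan2(6.5000,-6.0620) = 133.0031°; ψ = atan2(6.0624,6.4996) = 43.0065°
θ_1 = β − ψ = 89.9966°
θ_3 = φ − θ_1 − θ_2 = 120.0000° (wrapped to (-180°,180°])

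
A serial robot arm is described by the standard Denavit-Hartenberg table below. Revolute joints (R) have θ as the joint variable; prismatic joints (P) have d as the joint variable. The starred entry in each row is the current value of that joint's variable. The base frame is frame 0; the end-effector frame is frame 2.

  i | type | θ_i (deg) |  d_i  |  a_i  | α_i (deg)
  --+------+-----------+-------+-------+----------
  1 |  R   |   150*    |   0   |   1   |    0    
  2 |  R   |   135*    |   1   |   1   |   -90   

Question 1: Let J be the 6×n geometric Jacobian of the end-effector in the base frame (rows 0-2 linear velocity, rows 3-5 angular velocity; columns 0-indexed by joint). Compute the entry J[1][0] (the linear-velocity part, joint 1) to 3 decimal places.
-0.607

axis z_0 = ẑ; lever o_n−o_0 = (-0.6072,-0.4659,1.0000)
cross product → J_v[:, 0] = (0.4659,-0.6072,0.0000)
J_ω[:, 0] = z_0
entry J[1][0] = -0.6072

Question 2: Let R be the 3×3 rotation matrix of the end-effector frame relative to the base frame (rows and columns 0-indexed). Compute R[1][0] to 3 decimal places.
End-effector x-axis (col 0 of R) = (0.2588,-0.9659,0.0000)
R[1][0] = -0.9659

-0.966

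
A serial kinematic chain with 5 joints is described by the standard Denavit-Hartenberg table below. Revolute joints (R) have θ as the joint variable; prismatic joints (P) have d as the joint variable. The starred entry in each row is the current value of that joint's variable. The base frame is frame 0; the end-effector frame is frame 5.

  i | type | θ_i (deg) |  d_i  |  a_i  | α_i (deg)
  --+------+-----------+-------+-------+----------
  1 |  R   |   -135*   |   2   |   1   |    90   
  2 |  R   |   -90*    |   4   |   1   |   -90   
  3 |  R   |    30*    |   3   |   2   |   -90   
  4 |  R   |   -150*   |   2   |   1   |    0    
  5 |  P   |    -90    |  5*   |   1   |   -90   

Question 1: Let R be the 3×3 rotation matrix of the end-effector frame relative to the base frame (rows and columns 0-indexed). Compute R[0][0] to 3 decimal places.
End-effector x-axis (col 0 of R) = (0.4356,0.7891,0.4330)
R[0][0] = 0.4356

0.436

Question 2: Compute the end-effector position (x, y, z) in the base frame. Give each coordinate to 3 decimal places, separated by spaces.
-0.887 -4.252 3.951

after link 1: o_1 = (-0.7071, -0.7071, 2.0000)
after link 2: o_2 = (-3.5355, 2.1213, 1.0000)
after link 3: o_3 = (-4.9497, -0.7071, -0.7321)
after link 4: o_4 = (-4.3847, -1.9792, 1.0179)
after link 5: o_5 = (-0.8873, -4.2519, 3.9510)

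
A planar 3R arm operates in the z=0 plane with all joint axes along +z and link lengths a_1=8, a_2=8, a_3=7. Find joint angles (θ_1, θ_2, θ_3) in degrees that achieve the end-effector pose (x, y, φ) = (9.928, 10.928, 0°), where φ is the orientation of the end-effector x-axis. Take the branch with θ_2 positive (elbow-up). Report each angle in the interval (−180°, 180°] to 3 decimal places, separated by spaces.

wrist centre = target − a_3·(cos φ, sin φ) = (2.9280, 10.9280)
cos θ_2 = (127.9944−8²−8²)/(2·8·8) = -0.0000; θ_2 = 90.0025° (elbow-up)
β = atan2(10.9280,2.9280) = 75.0007°; ψ = atan2(8.0000,7.9996) = 45.0013°
θ_1 = β − ψ = 29.9995°
θ_3 = φ − θ_1 − θ_2 = -120.0020° (wrapped to (-180°,180°])

29.999 90.003 -120.002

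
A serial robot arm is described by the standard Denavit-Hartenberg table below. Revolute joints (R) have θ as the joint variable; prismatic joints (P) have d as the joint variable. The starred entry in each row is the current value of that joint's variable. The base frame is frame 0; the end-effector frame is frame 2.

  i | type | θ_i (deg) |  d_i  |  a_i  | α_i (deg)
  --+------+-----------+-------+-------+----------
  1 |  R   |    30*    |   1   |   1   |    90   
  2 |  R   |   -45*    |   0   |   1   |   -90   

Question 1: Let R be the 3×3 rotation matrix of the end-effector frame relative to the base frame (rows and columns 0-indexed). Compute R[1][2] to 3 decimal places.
0.354

End-effector z-axis (col 2 of R) = (0.6124,0.3536,0.7071)
R[1][2] = 0.3536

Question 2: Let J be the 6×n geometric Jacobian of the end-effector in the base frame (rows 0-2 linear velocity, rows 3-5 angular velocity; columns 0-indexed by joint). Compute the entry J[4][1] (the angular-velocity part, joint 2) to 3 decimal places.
axis z_1 = (0.5000,-0.8660,0.0000); lever o_n−o_1 = (0.6124,0.3536,-0.7071)
cross product → J_v[:, 1] = (0.6124,0.3536,0.7071)
J_ω[:, 1] = z_1
entry J[4][1] = -0.8660

-0.866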